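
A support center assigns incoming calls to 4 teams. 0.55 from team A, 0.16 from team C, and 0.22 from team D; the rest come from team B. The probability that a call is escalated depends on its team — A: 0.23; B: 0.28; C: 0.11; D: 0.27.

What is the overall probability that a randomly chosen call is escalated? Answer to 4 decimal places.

P(E) ≈ 0.2231

P(B) = 1 − (0.55 + 0.16 + 0.22) = 0.07.
P(E) = P(E|A)·P(A) + P(E|B)·P(B) + P(E|C)·P(C) + P(E|D)·P(D)
      = 0.23·0.55 + 0.28·0.07 + 0.11·0.16 + 0.27·0.22
      = 0.1265 + 0.0196 + 0.0176 + 0.0594 = 0.2231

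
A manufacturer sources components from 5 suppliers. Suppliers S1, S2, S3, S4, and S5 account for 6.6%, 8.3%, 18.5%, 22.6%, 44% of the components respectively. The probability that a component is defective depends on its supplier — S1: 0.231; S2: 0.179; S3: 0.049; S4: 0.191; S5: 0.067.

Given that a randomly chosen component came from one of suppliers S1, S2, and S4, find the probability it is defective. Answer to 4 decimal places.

Let S = {S1, S2, S4}.
P(S) = 0.066 + 0.083 + 0.226 = 0.375.
P(D ∩ S) = 0.231·0.066 + 0.179·0.083 + 0.191·0.226 = 0.015246 + 0.014857 + 0.043166 = 0.073269.
P(D | S) = 0.073269 / 0.375 = 0.195384…

0.1954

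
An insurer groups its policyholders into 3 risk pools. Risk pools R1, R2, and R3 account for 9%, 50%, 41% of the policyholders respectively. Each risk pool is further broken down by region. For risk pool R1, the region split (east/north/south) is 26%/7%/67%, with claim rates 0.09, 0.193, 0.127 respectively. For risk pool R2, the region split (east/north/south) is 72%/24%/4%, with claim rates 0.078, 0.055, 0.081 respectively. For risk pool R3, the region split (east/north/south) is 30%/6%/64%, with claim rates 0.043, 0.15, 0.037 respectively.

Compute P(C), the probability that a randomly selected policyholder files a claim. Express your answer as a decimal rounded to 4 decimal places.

P(C|R1) = 0.26·0.09 + 0.07·0.193 + 0.67·0.127 = 0.0234 + 0.01351 + 0.08509 = 0.122
P(C|R2) = 0.72·0.078 + 0.24·0.055 + 0.04·0.081 = 0.05616 + 0.0132 + 0.00324 = 0.0726
P(C|R3) = 0.3·0.043 + 0.06·0.15 + 0.64·0.037 = 0.0129 + 0.009 + 0.02368 = 0.04558
By total probability over the outer partition,
P(C) = 0.09·0.122 + 0.5·0.0726 + 0.41·0.04558
      = 0.01098 + 0.0363 + 0.0186878 = 0.0659678

0.0660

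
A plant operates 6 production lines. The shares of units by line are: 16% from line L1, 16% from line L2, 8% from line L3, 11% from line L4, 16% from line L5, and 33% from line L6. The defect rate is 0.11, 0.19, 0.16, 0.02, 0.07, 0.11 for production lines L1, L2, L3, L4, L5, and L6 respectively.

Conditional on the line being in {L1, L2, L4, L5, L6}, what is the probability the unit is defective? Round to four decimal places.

0.1062

Let S = {L1, L2, L4, L5, L6}.
P(S) = 0.16 + 0.16 + 0.11 + 0.16 + 0.33 = 0.92.
P(D ∩ S) = 0.11·0.16 + 0.19·0.16 + 0.02·0.11 + 0.07·0.16 + 0.11·0.33 = 0.0176 + 0.0304 + 0.0022 + 0.0112 + 0.0363 = 0.0977.
P(D | S) = 0.0977 / 0.92 = 0.106196…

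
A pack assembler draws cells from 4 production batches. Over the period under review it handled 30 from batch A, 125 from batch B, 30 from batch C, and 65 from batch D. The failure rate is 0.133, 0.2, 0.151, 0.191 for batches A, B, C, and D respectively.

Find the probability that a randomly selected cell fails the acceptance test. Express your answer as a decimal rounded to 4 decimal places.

Total: 30 + 125 + 30 + 65 = 250.
P(A) = 30/250 = 0.12. P(B) = 125/250 = 0.5. P(C) = 30/250 = 0.12. P(D) = 65/250 = 0.26.
P(F) = P(F|A)·P(A) + P(F|B)·P(B) + P(F|C)·P(C) + P(F|D)·P(D)
      = 0.133·0.12 + 0.2·0.5 + 0.151·0.12 + 0.191·0.26
      = 0.01596 + 0.1 + 0.01812 + 0.04966 = 0.18374

P(F) ≈ 0.1837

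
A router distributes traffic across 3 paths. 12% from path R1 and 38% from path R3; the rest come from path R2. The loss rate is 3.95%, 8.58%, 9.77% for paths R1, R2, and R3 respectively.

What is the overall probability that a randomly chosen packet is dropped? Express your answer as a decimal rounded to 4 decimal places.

P(R2) = 1 − (0.12 + 0.38) = 0.5.
By the law of total probability,
P(L) = P(L|R1)·P(R1) + P(L|R2)·P(R2) + P(L|R3)·P(R3)
      = 0.0395·0.12 + 0.0858·0.5 + 0.0977·0.38
      = 0.00474 + 0.0429 + 0.037126 = 0.084766

P(L) ≈ 0.0848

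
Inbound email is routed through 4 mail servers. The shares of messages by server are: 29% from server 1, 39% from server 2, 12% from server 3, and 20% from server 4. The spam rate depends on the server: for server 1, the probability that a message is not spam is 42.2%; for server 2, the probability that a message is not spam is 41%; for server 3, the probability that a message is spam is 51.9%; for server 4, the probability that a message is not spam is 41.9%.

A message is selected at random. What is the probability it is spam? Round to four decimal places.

0.5762

P(S|1) = 1 − 0.422 = 0.578.
P(S|2) = 1 − 0.41 = 0.59.
P(S|4) = 1 − 0.419 = 0.581.
P(S) = P(S|1)·P(1) + P(S|2)·P(2) + P(S|3)·P(3) + P(S|4)·P(4)
      = 0.578·0.29 + 0.59·0.39 + 0.519·0.12 + 0.581·0.2
      = 0.16762 + 0.2301 + 0.06228 + 0.1162 = 0.5762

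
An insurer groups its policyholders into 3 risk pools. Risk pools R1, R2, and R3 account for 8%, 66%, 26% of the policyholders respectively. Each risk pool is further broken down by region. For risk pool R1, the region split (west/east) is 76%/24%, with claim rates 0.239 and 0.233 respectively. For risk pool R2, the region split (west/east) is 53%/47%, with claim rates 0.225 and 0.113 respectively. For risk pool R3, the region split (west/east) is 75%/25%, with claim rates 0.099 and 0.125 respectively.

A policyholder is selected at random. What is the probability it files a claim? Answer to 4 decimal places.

0.1602

P(C|R1) = 0.76·0.239 + 0.24·0.233 = 0.18164 + 0.05592 = 0.23756
P(C|R2) = 0.53·0.225 + 0.47·0.113 = 0.11925 + 0.05311 = 0.17236
P(C|R3) = 0.75·0.099 + 0.25·0.125 = 0.07425 + 0.03125 = 0.1055
Then overall,
P(C) = 0.08·0.23756 + 0.66·0.17236 + 0.26·0.1055
      = 0.0190048 + 0.1137576 + 0.02743 = 0.1601924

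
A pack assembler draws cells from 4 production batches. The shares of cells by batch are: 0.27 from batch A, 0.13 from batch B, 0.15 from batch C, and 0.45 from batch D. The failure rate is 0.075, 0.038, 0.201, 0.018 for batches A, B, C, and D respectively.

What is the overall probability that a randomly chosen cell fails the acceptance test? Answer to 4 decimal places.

P(F) = P(F|A)·P(A) + P(F|B)·P(B) + P(F|C)·P(C) + P(F|D)·P(D)
      = 0.075·0.27 + 0.038·0.13 + 0.201·0.15 + 0.018·0.45
      = 0.02025 + 0.00494 + 0.03015 + 0.0081 = 0.06344

P(F) ≈ 0.0634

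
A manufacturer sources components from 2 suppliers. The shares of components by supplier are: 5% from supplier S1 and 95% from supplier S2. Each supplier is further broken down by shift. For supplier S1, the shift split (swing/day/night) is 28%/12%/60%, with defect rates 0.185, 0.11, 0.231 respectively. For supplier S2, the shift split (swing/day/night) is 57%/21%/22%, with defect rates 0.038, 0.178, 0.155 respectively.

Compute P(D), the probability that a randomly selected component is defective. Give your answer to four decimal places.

P(D|S1) = 0.28·0.185 + 0.12·0.11 + 0.6·0.231 = 0.0518 + 0.0132 + 0.1386 = 0.2036
P(D|S2) = 0.57·0.038 + 0.21·0.178 + 0.22·0.155 = 0.02166 + 0.03738 + 0.0341 = 0.09314
By total probability over the outer partition,
P(D) = 0.05·0.2036 + 0.95·0.09314
      = 0.01018 + 0.088483 = 0.098663

0.0987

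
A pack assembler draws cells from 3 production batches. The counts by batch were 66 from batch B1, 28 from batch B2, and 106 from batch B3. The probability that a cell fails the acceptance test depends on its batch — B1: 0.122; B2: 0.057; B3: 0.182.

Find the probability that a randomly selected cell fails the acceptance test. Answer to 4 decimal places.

0.1447

Total: 66 + 28 + 106 = 200.
P(B1) = 66/200 = 0.33. P(B2) = 28/200 = 0.14. P(B3) = 106/200 = 0.53.
Summing over the partition,
P(F) = P(F|B1)·P(B1) + P(F|B2)·P(B2) + P(F|B3)·P(B3)
      = 0.122·0.33 + 0.057·0.14 + 0.182·0.53
      = 0.04026 + 0.00798 + 0.09646 = 0.1447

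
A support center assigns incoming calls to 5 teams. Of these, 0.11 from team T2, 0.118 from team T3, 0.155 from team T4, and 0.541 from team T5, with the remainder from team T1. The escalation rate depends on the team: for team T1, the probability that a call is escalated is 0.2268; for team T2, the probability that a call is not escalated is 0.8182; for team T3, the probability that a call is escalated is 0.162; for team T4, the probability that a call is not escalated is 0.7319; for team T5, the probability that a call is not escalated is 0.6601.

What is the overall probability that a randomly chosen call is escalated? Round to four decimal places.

P(T1) = 1 − (0.11 + 0.118 + 0.155 + 0.541) = 0.076.
P(E|T2) = 1 − 0.8182 = 0.1818.
P(E|T4) = 1 − 0.7319 = 0.2681.
P(E|T5) = 1 − 0.6601 = 0.3399.
By the law of total probability,
P(E) = P(E|T1)·P(T1) + P(E|T2)·P(T2) + P(E|T3)·P(T3) + P(E|T4)·P(T4) + P(E|T5)·P(T5)
      = 0.2268·0.076 + 0.1818·0.11 + 0.162·0.118 + 0.2681·0.155 + 0.3399·0.541
      = 0.0172368 + 0.019998 + 0.019116 + 0.0415555 + 0.1838859 = 0.2817922

P(E) ≈ 0.2818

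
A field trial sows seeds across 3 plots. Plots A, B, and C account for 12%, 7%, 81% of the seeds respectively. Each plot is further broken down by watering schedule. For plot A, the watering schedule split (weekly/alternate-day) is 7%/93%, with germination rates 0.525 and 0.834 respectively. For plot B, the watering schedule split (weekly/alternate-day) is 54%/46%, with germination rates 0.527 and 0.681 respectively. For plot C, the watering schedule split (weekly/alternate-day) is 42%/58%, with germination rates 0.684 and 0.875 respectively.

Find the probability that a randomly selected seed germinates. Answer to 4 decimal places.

P(G) ≈ 0.7831

P(G|A) = 0.07·0.525 + 0.93·0.834 = 0.03675 + 0.77562 = 0.81237
P(G|B) = 0.54·0.527 + 0.46·0.681 = 0.28458 + 0.31326 = 0.59784
P(G|C) = 0.42·0.684 + 0.58·0.875 = 0.28728 + 0.5075 = 0.79478
By total probability over the outer partition,
P(G) = 0.12·0.81237 + 0.07·0.59784 + 0.81·0.79478
      = 0.0974844 + 0.0418488 + 0.6437718 = 0.783105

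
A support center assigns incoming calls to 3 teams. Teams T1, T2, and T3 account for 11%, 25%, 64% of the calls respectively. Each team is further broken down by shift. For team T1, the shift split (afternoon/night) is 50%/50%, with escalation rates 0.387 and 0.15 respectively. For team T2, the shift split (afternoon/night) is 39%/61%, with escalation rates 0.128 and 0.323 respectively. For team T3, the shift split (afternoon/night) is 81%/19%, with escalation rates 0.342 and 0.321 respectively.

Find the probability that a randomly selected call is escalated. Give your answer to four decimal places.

P(E|T1) = 0.5·0.387 + 0.5·0.15 = 0.1935 + 0.075 = 0.2685
P(E|T2) = 0.39·0.128 + 0.61·0.323 = 0.04992 + 0.19703 = 0.24695
P(E|T3) = 0.81·0.342 + 0.19·0.321 = 0.27702 + 0.06099 = 0.33801
By total probability over the outer partition,
P(E) = 0.11·0.2685 + 0.25·0.24695 + 0.64·0.33801
      = 0.029535 + 0.0617375 + 0.2163264 = 0.3075989

P(E) ≈ 0.3076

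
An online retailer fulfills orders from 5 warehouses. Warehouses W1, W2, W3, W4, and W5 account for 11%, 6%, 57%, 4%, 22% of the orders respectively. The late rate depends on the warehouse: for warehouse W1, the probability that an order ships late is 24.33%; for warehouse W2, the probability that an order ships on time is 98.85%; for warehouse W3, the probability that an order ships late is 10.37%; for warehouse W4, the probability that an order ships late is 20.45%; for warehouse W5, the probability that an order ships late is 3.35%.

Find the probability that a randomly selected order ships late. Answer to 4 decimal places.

P(L) ≈ 0.1021

P(L|W2) = 1 − 0.9885 = 0.0115.
Summing over the partition,
P(L) = P(L|W1)·P(W1) + P(L|W2)·P(W2) + P(L|W3)·P(W3) + P(L|W4)·P(W4) + P(L|W5)·P(W5)
      = 0.2433·0.11 + 0.0115·0.06 + 0.1037·0.57 + 0.2045·0.04 + 0.0335·0.22
      = 0.026763 + 0.00069 + 0.059109 + 0.00818 + 0.00737 = 0.102112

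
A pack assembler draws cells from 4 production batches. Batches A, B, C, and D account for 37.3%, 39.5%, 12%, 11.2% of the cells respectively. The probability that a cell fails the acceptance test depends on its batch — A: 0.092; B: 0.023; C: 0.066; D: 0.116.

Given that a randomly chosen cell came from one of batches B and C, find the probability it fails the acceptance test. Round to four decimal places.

P(F|S) ≈ 0.0330

Let S = {B, C}.
P(S) = 0.395 + 0.12 = 0.515.
P(F ∩ S) = 0.023·0.395 + 0.066·0.12 = 0.009085 + 0.00792 = 0.017005.
P(F | S) = 0.017005 / 0.515 = 0.033019…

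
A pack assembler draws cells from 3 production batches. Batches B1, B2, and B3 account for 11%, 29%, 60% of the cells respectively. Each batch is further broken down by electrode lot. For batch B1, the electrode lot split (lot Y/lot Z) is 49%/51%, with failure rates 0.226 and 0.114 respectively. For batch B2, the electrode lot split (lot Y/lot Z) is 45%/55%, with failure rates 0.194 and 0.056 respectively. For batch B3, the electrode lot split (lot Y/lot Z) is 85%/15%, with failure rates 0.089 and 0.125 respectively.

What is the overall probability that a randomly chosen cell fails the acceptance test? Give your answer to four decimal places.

P(F|B1) = 0.49·0.226 + 0.51·0.114 = 0.11074 + 0.05814 = 0.16888
P(F|B2) = 0.45·0.194 + 0.55·0.056 = 0.0873 + 0.0308 = 0.1181
P(F|B3) = 0.85·0.089 + 0.15·0.125 = 0.07565 + 0.01875 = 0.0944
By total probability over the outer partition,
P(F) = 0.11·0.16888 + 0.29·0.1181 + 0.6·0.0944
      = 0.0185768 + 0.034249 + 0.05664 = 0.1094658

P(F) ≈ 0.1095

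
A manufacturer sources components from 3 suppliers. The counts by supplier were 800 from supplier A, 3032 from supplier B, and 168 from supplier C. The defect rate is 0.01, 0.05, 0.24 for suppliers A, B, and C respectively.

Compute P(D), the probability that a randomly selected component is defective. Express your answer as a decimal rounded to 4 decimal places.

Total: 800 + 3032 + 168 = 4000.
P(A) = 800/4000 = 0.2. P(B) = 3032/4000 = 0.758. P(C) = 168/4000 = 0.042.
Summing over the partition,
P(D) = P(D|A)·P(A) + P(D|B)·P(B) + P(D|C)·P(C)
      = 0.01·0.2 + 0.05·0.758 + 0.24·0.042
      = 0.002 + 0.0379 + 0.01008 = 0.04998

0.0500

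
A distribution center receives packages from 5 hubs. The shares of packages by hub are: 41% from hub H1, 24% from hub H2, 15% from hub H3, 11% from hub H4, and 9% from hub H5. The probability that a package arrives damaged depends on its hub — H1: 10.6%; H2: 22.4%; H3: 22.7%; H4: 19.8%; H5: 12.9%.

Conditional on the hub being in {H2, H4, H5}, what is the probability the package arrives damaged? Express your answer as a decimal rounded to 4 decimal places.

0.1981

Let S = {H2, H4, H5}.
P(S) = 0.24 + 0.11 + 0.09 = 0.44.
P(D ∩ S) = 0.224·0.24 + 0.198·0.11 + 0.129·0.09 = 0.05376 + 0.02178 + 0.01161 = 0.08715.
P(D | S) = 0.08715 / 0.44 = 0.198068…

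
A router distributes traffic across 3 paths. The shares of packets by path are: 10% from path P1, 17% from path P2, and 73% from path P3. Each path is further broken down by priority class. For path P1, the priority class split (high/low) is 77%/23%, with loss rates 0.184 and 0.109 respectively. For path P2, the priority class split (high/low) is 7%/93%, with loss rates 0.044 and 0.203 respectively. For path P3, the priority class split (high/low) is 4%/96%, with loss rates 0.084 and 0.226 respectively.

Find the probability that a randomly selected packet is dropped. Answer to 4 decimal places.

P(L) ≈ 0.2101

P(L|P1) = 0.77·0.184 + 0.23·0.109 = 0.14168 + 0.02507 = 0.16675
P(L|P2) = 0.07·0.044 + 0.93·0.203 = 0.00308 + 0.18879 = 0.19187
P(L|P3) = 0.04·0.084 + 0.96·0.226 = 0.00336 + 0.21696 = 0.22032
Then overall,
P(L) = 0.1·0.16675 + 0.17·0.19187 + 0.73·0.22032
      = 0.016675 + 0.0326179 + 0.1608336 = 0.2101265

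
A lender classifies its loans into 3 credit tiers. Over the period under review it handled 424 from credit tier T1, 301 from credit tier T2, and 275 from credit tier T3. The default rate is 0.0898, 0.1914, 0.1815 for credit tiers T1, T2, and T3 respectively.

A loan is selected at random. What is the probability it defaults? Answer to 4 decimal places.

P(D) ≈ 0.1456

Total: 424 + 301 + 275 = 1000.
P(T1) = 424/1000 = 0.424. P(T2) = 301/1000 = 0.301. P(T3) = 275/1000 = 0.275.
Summing over the partition,
P(D) = P(D|T1)·P(T1) + P(D|T2)·P(T2) + P(D|T3)·P(T3)
      = 0.0898·0.424 + 0.1914·0.301 + 0.1815·0.275
      = 0.0380752 + 0.0576114 + 0.0499125 = 0.1455991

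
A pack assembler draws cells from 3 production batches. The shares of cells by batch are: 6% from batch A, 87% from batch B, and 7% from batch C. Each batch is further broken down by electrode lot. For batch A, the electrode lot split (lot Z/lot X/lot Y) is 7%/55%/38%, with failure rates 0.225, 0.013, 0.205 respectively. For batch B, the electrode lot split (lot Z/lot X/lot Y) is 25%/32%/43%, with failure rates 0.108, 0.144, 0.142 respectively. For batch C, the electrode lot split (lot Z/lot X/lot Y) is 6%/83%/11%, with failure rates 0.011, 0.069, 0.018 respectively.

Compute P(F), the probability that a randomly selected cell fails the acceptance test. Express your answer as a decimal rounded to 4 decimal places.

P(F|A) = 0.07·0.225 + 0.55·0.013 + 0.38·0.205 = 0.01575 + 0.00715 + 0.0779 = 0.1008
P(F|B) = 0.25·0.108 + 0.32·0.144 + 0.43·0.142 = 0.027 + 0.04608 + 0.06106 = 0.13414
P(F|C) = 0.06·0.011 + 0.83·0.069 + 0.11·0.018 = 0.00066 + 0.05727 + 0.00198 = 0.05991
By total probability over the outer partition,
P(F) = 0.06·0.1008 + 0.87·0.13414 + 0.07·0.05991
      = 0.006048 + 0.1167018 + 0.0041937 = 0.1269435

P(F) ≈ 0.1269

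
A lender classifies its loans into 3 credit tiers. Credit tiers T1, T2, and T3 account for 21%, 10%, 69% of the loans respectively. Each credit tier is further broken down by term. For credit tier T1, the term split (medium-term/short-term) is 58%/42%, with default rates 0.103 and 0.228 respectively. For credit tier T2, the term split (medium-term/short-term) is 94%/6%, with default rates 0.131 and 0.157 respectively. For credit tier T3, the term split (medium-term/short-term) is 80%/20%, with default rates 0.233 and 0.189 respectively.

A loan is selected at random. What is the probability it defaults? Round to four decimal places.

P(D|T1) = 0.58·0.103 + 0.42·0.228 = 0.05974 + 0.09576 = 0.1555
P(D|T2) = 0.94·0.131 + 0.06·0.157 = 0.12314 + 0.00942 = 0.13256
P(D|T3) = 0.8·0.233 + 0.2·0.189 = 0.1864 + 0.0378 = 0.2242
Then overall,
P(D) = 0.21·0.1555 + 0.1·0.13256 + 0.69·0.2242
      = 0.032655 + 0.013256 + 0.154698 = 0.200609

0.2006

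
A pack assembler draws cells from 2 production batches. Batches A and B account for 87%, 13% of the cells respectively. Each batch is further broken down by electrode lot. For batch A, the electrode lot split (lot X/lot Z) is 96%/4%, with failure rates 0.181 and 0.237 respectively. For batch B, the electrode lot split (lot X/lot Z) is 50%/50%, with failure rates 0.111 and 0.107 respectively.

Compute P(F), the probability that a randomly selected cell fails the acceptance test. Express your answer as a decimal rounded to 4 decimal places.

P(F|A) = 0.96·0.181 + 0.04·0.237 = 0.17376 + 0.00948 = 0.18324
P(F|B) = 0.5·0.111 + 0.5·0.107 = 0.0555 + 0.0535 = 0.109
By total probability over the outer partition,
P(F) = 0.87·0.18324 + 0.13·0.109
      = 0.1594188 + 0.01417 = 0.1735888

0.1736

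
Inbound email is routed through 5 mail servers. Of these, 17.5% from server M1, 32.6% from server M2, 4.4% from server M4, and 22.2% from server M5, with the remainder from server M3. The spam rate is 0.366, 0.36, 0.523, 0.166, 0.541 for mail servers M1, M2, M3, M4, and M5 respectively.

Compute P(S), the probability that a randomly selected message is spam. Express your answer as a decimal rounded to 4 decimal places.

P(S) ≈ 0.4307

P(M3) = 1 − (0.175 + 0.326 + 0.044 + 0.222) = 0.233.
Using total probability over the partition,
P(S) = P(S|M1)·P(M1) + P(S|M2)·P(M2) + P(S|M3)·P(M3) + P(S|M4)·P(M4) + P(S|M5)·P(M5)
      = 0.366·0.175 + 0.36·0.326 + 0.523·0.233 + 0.166·0.044 + 0.541·0.222
      = 0.06405 + 0.11736 + 0.121859 + 0.007304 + 0.120102 = 0.430675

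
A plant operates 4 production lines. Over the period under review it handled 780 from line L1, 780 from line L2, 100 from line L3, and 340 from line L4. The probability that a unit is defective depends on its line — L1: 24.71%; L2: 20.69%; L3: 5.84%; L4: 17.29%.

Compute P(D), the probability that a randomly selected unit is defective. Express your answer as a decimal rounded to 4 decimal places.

Total: 780 + 780 + 100 + 340 = 2000.
P(L1) = 780/2000 = 0.39. P(L2) = 780/2000 = 0.39. P(L3) = 100/2000 = 0.05. P(L4) = 340/2000 = 0.17.
Summing over the partition,
P(D) = P(D|L1)·P(L1) + P(D|L2)·P(L2) + P(D|L3)·P(L3) + P(D|L4)·P(L4)
      = 0.2471·0.39 + 0.2069·0.39 + 0.0584·0.05 + 0.1729·0.17
      = 0.096369 + 0.080691 + 0.00292 + 0.029393 = 0.209373

0.2094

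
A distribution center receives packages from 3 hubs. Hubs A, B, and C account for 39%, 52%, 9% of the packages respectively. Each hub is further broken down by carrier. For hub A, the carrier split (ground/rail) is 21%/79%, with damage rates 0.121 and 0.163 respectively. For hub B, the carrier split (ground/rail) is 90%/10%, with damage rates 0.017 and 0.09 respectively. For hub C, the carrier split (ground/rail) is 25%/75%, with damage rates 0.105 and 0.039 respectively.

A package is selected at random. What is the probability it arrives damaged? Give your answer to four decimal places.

P(D|A) = 0.21·0.121 + 0.79·0.163 = 0.02541 + 0.12877 = 0.15418
P(D|B) = 0.9·0.017 + 0.1·0.09 = 0.0153 + 0.009 = 0.0243
P(D|C) = 0.25·0.105 + 0.75·0.039 = 0.02625 + 0.02925 = 0.0555
Then overall,
P(D) = 0.39·0.15418 + 0.52·0.0243 + 0.09·0.0555
      = 0.0601302 + 0.012636 + 0.004995 = 0.0777612

0.0778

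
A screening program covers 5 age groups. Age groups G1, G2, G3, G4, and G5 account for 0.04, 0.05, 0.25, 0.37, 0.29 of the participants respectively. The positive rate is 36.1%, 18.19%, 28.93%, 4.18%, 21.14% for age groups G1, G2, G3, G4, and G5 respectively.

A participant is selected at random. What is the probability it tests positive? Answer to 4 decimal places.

0.1726

Summing over the partition,
P(T) = P(T|G1)·P(G1) + P(T|G2)·P(G2) + P(T|G3)·P(G3) + P(T|G4)·P(G4) + P(T|G5)·P(G5)
      = 0.361·0.04 + 0.1819·0.05 + 0.2893·0.25 + 0.0418·0.37 + 0.2114·0.29
      = 0.01444 + 0.009095 + 0.072325 + 0.015466 + 0.061306 = 0.172632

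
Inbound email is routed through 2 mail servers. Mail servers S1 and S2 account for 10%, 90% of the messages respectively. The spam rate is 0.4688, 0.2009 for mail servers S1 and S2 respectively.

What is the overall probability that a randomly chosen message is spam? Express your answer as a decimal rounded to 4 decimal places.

P(S) ≈ 0.2277

Using total probability over the partition,
P(S) = P(S|S1)·P(S1) + P(S|S2)·P(S2)
      = 0.4688·0.1 + 0.2009·0.9
      = 0.04688 + 0.18081 = 0.22769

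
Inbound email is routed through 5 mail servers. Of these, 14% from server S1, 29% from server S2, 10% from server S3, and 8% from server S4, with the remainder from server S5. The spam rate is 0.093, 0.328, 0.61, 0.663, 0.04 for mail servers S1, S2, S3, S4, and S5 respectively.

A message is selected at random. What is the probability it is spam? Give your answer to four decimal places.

P(S5) = 1 − (0.14 + 0.29 + 0.1 + 0.08) = 0.39.
By the law of total probability,
P(S) = P(S|S1)·P(S1) + P(S|S2)·P(S2) + P(S|S3)·P(S3) + P(S|S4)·P(S4) + P(S|S5)·P(S5)
      = 0.093·0.14 + 0.328·0.29 + 0.61·0.1 + 0.663·0.08 + 0.04·0.39
      = 0.01302 + 0.09512 + 0.061 + 0.05304 + 0.0156 = 0.23778

P(S) ≈ 0.2378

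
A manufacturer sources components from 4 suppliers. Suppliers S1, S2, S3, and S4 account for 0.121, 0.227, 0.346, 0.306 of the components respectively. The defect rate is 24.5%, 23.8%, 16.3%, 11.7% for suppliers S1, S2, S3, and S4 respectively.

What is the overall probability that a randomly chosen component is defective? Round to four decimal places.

0.1759

P(D) = P(D|S1)·P(S1) + P(D|S2)·P(S2) + P(D|S3)·P(S3) + P(D|S4)·P(S4)
      = 0.245·0.121 + 0.238·0.227 + 0.163·0.346 + 0.117·0.306
      = 0.029645 + 0.054026 + 0.056398 + 0.035802 = 0.175871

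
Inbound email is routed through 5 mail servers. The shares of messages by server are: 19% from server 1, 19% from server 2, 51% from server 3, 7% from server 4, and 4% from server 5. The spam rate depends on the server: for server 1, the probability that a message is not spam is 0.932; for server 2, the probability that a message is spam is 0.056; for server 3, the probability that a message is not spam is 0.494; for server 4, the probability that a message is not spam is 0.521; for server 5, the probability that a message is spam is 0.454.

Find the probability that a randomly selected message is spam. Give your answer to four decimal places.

P(S) ≈ 0.3333

P(S|1) = 1 − 0.932 = 0.068.
P(S|3) = 1 − 0.494 = 0.506.
P(S|4) = 1 − 0.521 = 0.479.
P(S) = P(S|1)·P(1) + P(S|2)·P(2) + P(S|3)·P(3) + P(S|4)·P(4) + P(S|5)·P(5)
      = 0.068·0.19 + 0.056·0.19 + 0.506·0.51 + 0.479·0.07 + 0.454·0.04
      = 0.01292 + 0.01064 + 0.25806 + 0.03353 + 0.01816 = 0.33331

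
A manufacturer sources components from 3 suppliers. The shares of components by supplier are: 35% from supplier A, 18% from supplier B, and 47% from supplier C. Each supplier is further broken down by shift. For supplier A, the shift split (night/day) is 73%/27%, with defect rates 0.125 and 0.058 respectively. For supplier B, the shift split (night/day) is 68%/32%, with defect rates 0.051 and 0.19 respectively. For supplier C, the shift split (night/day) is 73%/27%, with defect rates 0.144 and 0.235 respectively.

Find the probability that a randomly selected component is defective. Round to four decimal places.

P(D|A) = 0.73·0.125 + 0.27·0.058 = 0.09125 + 0.01566 = 0.10691
P(D|B) = 0.68·0.051 + 0.32·0.19 = 0.03468 + 0.0608 = 0.09548
P(D|C) = 0.73·0.144 + 0.27·0.235 = 0.10512 + 0.06345 = 0.16857
By total probability over the outer partition,
P(D) = 0.35·0.10691 + 0.18·0.09548 + 0.47·0.16857
      = 0.0374185 + 0.0171864 + 0.0792279 = 0.1338328

P(D) ≈ 0.1338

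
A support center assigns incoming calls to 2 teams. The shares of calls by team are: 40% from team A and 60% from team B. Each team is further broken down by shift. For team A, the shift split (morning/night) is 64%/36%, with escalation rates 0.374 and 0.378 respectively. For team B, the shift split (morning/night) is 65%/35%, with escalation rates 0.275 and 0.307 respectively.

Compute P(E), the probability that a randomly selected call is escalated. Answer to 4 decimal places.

P(E|A) = 0.64·0.374 + 0.36·0.378 = 0.23936 + 0.13608 = 0.37544
P(E|B) = 0.65·0.275 + 0.35·0.307 = 0.17875 + 0.10745 = 0.2862
Then overall,
P(E) = 0.4·0.37544 + 0.6·0.2862
      = 0.150176 + 0.17172 = 0.321896

P(E) ≈ 0.3219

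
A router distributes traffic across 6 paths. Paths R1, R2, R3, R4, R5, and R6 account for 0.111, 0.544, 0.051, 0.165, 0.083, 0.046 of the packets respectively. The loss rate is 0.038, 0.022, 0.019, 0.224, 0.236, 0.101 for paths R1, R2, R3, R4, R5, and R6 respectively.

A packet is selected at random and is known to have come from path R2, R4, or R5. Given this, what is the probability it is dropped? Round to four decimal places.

0.0865

Let S = {R2, R4, R5}.
P(S) = 0.544 + 0.165 + 0.083 = 0.792.
P(L ∩ S) = 0.022·0.544 + 0.224·0.165 + 0.236·0.083 = 0.011968 + 0.03696 + 0.019588 = 0.068516.
P(L | S) = 0.068516 / 0.792 = 0.086510…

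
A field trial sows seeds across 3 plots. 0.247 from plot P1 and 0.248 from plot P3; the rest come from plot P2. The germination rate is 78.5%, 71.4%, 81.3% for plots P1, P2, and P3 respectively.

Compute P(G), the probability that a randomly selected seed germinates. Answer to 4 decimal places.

P(G) ≈ 0.7561

P(P2) = 1 − (0.247 + 0.248) = 0.505.
P(G) = P(G|P1)·P(P1) + P(G|P2)·P(P2) + P(G|P3)·P(P3)
      = 0.785·0.247 + 0.714·0.505 + 0.813·0.248
      = 0.193895 + 0.36057 + 0.201624 = 0.756089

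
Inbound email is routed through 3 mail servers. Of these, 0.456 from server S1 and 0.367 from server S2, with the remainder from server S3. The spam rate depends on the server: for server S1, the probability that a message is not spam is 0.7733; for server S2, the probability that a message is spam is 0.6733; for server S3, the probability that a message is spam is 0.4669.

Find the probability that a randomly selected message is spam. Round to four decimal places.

0.4331

P(S3) = 1 − (0.456 + 0.367) = 0.177.
P(S|S1) = 1 − 0.7733 = 0.2267.
P(S) = P(S|S1)·P(S1) + P(S|S2)·P(S2) + P(S|S3)·P(S3)
      = 0.2267·0.456 + 0.6733·0.367 + 0.4669·0.177
      = 0.1033752 + 0.2471011 + 0.0826413 = 0.4331176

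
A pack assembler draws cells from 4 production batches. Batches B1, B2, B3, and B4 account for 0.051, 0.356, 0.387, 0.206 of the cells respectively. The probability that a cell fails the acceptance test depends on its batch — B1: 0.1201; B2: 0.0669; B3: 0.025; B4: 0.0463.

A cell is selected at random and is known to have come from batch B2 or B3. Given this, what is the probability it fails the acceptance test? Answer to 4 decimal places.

0.0451

Let S = {B2, B3}.
P(S) = 0.356 + 0.387 = 0.743.
P(F ∩ S) = 0.0669·0.356 + 0.025·0.387 = 0.0238164 + 0.009675 = 0.0334914.
P(F | S) = 0.0334914 / 0.743 = 0.045076…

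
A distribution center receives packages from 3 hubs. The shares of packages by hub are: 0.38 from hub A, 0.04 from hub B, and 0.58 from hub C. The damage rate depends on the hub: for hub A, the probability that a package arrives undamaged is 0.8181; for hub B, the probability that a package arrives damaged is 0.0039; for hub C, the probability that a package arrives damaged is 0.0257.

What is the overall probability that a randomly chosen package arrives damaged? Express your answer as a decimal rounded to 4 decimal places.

P(D|A) = 1 − 0.8181 = 0.1819.
P(D) = P(D|A)·P(A) + P(D|B)·P(B) + P(D|C)·P(C)
      = 0.1819·0.38 + 0.0039·0.04 + 0.0257·0.58
      = 0.069122 + 0.000156 + 0.014906 = 0.084184

0.0842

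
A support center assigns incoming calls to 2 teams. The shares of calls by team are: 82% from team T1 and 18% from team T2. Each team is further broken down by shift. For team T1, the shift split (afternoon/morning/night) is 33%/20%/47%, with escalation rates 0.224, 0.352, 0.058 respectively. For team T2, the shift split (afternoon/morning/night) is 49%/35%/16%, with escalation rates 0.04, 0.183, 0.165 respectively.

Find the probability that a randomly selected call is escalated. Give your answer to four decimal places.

P(E|T1) = 0.33·0.224 + 0.2·0.352 + 0.47·0.058 = 0.07392 + 0.0704 + 0.02726 = 0.17158
P(E|T2) = 0.49·0.04 + 0.35·0.183 + 0.16·0.165 = 0.0196 + 0.06405 + 0.0264 = 0.11005
By total probability over the outer partition,
P(E) = 0.82·0.17158 + 0.18·0.11005
      = 0.1406956 + 0.019809 = 0.1605046

P(E) ≈ 0.1605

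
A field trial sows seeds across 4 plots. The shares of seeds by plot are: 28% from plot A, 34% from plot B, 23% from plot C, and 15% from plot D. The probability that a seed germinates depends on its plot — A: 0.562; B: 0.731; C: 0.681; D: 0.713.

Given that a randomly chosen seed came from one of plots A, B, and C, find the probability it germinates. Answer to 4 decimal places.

Let S = {A, B, C}.
P(S) = 0.28 + 0.34 + 0.23 = 0.85.
P(G ∩ S) = 0.562·0.28 + 0.731·0.34 + 0.681·0.23 = 0.15736 + 0.24854 + 0.15663 = 0.56253.
P(G | S) = 0.56253 / 0.85 = 0.661800…

P(G|S) ≈ 0.6618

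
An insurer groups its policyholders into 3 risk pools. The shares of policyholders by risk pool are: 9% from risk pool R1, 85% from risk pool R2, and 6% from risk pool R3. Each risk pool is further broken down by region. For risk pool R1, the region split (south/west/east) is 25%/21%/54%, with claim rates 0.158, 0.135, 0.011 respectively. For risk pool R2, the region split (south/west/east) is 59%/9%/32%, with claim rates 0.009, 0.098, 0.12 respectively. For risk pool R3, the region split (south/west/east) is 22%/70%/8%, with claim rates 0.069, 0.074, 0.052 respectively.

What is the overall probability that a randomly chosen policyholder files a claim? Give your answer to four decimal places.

P(C|R1) = 0.25·0.158 + 0.21·0.135 + 0.54·0.011 = 0.0395 + 0.02835 + 0.00594 = 0.07379
P(C|R2) = 0.59·0.009 + 0.09·0.098 + 0.32·0.12 = 0.00531 + 0.00882 + 0.0384 = 0.05253
P(C|R3) = 0.22·0.069 + 0.7·0.074 + 0.08·0.052 = 0.01518 + 0.0518 + 0.00416 = 0.07114
Then overall,
P(C) = 0.09·0.07379 + 0.85·0.05253 + 0.06·0.07114
      = 0.0066411 + 0.0446505 + 0.0042684 = 0.05556

0.0556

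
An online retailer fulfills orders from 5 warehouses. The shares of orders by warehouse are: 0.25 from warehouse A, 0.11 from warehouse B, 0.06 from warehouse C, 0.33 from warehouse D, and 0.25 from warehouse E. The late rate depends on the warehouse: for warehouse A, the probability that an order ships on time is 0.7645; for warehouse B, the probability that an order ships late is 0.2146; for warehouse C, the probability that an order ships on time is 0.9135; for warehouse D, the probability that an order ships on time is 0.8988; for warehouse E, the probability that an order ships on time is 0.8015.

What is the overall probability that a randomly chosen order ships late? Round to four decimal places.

P(L) ≈ 0.1707

P(L|A) = 1 − 0.7645 = 0.2355.
P(L|C) = 1 − 0.9135 = 0.0865.
P(L|D) = 1 − 0.8988 = 0.1012.
P(L|E) = 1 − 0.8015 = 0.1985.
P(L) = P(L|A)·P(A) + P(L|B)·P(B) + P(L|C)·P(C) + P(L|D)·P(D) + P(L|E)·P(E)
      = 0.2355·0.25 + 0.2146·0.11 + 0.0865·0.06 + 0.1012·0.33 + 0.1985·0.25
      = 0.058875 + 0.023606 + 0.00519 + 0.033396 + 0.049625 = 0.170692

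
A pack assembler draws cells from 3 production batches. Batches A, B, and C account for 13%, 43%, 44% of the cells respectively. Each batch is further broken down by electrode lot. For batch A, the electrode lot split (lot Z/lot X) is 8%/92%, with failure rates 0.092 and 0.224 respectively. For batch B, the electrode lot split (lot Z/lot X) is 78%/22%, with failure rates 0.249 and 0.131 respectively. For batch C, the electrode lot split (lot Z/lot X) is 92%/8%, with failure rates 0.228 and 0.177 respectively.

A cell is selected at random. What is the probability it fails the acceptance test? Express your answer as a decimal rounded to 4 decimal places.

0.2222

P(F|A) = 0.08·0.092 + 0.92·0.224 = 0.00736 + 0.20608 = 0.21344
P(F|B) = 0.78·0.249 + 0.22·0.131 = 0.19422 + 0.02882 = 0.22304
P(F|C) = 0.92·0.228 + 0.08·0.177 = 0.20976 + 0.01416 = 0.22392
Then overall,
P(F) = 0.13·0.21344 + 0.43·0.22304 + 0.44·0.22392
      = 0.0277472 + 0.0959072 + 0.0985248 = 0.2221792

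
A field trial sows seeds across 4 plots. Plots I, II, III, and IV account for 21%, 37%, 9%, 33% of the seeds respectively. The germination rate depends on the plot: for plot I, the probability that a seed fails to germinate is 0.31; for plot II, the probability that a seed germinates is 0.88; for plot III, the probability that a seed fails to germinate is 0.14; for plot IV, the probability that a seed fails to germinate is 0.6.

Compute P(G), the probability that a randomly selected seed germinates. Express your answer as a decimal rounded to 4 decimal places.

P(G) ≈ 0.6799

P(G|I) = 1 − 0.31 = 0.69.
P(G|III) = 1 − 0.14 = 0.86.
P(G|IV) = 1 − 0.6 = 0.4.
By the law of total probability,
P(G) = P(G|I)·P(I) + P(G|II)·P(II) + P(G|III)·P(III) + P(G|IV)·P(IV)
      = 0.69·0.21 + 0.88·0.37 + 0.86·0.09 + 0.4·0.33
      = 0.1449 + 0.3256 + 0.0774 + 0.132 = 0.6799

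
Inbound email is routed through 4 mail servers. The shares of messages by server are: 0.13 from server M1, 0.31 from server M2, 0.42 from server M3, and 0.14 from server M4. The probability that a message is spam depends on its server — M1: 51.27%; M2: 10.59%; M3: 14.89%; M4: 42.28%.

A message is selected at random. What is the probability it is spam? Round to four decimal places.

0.2212

By the law of total probability,
P(S) = P(S|M1)·P(M1) + P(S|M2)·P(M2) + P(S|M3)·P(M3) + P(S|M4)·P(M4)
      = 0.5127·0.13 + 0.1059·0.31 + 0.1489·0.42 + 0.4228·0.14
      = 0.066651 + 0.032829 + 0.062538 + 0.059192 = 0.22121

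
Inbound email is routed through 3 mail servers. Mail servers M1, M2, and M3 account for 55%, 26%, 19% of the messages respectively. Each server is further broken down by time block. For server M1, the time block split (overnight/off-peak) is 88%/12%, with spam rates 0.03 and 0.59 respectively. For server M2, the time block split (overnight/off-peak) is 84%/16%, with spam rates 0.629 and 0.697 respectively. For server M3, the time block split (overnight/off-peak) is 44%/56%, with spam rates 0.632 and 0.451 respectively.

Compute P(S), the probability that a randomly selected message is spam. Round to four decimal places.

P(S|M1) = 0.88·0.03 + 0.12·0.59 = 0.0264 + 0.0708 = 0.0972
P(S|M2) = 0.84·0.629 + 0.16·0.697 = 0.52836 + 0.11152 = 0.63988
P(S|M3) = 0.44·0.632 + 0.56·0.451 = 0.27808 + 0.25256 = 0.53064
By total probability over the outer partition,
P(S) = 0.55·0.0972 + 0.26·0.63988 + 0.19·0.53064
      = 0.05346 + 0.1663688 + 0.1008216 = 0.3206504

P(S) ≈ 0.3207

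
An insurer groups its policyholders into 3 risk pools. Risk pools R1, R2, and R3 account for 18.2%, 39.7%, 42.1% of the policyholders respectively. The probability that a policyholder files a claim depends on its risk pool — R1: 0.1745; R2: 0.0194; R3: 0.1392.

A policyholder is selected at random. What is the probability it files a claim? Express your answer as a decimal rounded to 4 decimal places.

By the law of total probability,
P(C) = P(C|R1)·P(R1) + P(C|R2)·P(R2) + P(C|R3)·P(R3)
      = 0.1745·0.182 + 0.0194·0.397 + 0.1392·0.421
      = 0.031759 + 0.0077018 + 0.0586032 = 0.098064

P(C) ≈ 0.0981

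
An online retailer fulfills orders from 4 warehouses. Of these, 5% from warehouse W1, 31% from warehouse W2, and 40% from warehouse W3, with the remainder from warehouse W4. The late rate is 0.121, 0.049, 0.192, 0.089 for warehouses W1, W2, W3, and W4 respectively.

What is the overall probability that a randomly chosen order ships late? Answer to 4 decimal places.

0.1194

P(W4) = 1 − (0.05 + 0.31 + 0.4) = 0.24.
P(L) = P(L|W1)·P(W1) + P(L|W2)·P(W2) + P(L|W3)·P(W3) + P(L|W4)·P(W4)
      = 0.121·0.05 + 0.049·0.31 + 0.192·0.4 + 0.089·0.24
      = 0.00605 + 0.01519 + 0.0768 + 0.02136 = 0.1194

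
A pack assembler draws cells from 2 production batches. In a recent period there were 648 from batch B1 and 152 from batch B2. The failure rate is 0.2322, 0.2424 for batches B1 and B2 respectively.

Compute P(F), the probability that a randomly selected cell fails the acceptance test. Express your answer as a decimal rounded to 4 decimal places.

P(F) ≈ 0.2341

Total: 648 + 152 = 800.
P(B1) = 648/800 = 0.81. P(B2) = 152/800 = 0.19.
P(F) = P(F|B1)·P(B1) + P(F|B2)·P(B2)
      = 0.2322·0.81 + 0.2424·0.19
      = 0.188082 + 0.046056 = 0.234138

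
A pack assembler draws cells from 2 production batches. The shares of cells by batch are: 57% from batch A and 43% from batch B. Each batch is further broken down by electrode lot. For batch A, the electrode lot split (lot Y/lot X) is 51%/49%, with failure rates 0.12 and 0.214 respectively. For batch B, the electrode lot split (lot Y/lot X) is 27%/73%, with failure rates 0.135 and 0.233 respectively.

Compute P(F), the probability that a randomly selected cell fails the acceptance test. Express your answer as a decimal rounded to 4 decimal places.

P(F|A) = 0.51·0.12 + 0.49·0.214 = 0.0612 + 0.10486 = 0.16606
P(F|B) = 0.27·0.135 + 0.73·0.233 = 0.03645 + 0.17009 = 0.20654
By total probability over the outer partition,
P(F) = 0.57·0.16606 + 0.43·0.20654
      = 0.0946542 + 0.0888122 = 0.1834664

P(F) ≈ 0.1835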